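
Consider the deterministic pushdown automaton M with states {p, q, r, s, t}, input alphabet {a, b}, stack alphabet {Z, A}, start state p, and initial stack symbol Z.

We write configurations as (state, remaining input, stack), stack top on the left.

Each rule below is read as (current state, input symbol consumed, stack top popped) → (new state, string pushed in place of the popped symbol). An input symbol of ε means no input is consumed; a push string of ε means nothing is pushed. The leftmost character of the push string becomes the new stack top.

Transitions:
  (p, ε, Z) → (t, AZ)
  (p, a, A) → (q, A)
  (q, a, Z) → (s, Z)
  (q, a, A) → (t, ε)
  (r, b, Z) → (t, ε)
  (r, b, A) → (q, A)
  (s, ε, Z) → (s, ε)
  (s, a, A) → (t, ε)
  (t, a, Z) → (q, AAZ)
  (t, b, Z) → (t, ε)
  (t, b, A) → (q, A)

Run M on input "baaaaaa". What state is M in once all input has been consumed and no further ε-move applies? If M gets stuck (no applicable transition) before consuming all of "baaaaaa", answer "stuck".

stuck

(p, baaaaaa, Z)
  ε-move, top Z: go to t, push AZ → (t, baaaaaa, AZ)
  read b, top A: go to q, push A → (q, aaaaaa, AZ)
  read a, top A: go to t, push ε → (t, aaaaa, Z)
  read a, top Z: go to q, push AAZ → (q, aaaa, AAZ)
  read a, top A: go to t, push ε → (t, aaa, AZ)
No transition for (t, a, top A); M blocks with input aaa remaining.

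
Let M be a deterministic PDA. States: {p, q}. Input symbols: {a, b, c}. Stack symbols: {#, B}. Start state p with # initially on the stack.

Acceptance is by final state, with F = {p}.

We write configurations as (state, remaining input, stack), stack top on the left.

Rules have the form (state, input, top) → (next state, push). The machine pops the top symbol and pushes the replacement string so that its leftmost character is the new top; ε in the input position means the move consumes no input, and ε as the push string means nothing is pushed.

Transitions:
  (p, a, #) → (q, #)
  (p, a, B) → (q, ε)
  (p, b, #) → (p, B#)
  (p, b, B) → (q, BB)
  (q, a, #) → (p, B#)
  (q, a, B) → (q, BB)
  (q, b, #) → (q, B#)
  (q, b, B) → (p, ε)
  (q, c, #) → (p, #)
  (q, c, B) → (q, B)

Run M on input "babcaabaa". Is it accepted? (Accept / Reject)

(p, babcaabaa, #) ⊢ (p, abcaabaa, B#) ⊢ (q, bcaabaa, #) ⊢ (q, caabaa, B#) ⊢ (q, aabaa, B#) ⊢ (q, abaa, BB#) ⊢ (q, baa, BBB#) ⊢ (p, aa, BB#) ⊢ (q, a, B#) ⊢ (q, ε, BB#)
All input consumed; state q ∉ F and no further ε-move applies.

Reject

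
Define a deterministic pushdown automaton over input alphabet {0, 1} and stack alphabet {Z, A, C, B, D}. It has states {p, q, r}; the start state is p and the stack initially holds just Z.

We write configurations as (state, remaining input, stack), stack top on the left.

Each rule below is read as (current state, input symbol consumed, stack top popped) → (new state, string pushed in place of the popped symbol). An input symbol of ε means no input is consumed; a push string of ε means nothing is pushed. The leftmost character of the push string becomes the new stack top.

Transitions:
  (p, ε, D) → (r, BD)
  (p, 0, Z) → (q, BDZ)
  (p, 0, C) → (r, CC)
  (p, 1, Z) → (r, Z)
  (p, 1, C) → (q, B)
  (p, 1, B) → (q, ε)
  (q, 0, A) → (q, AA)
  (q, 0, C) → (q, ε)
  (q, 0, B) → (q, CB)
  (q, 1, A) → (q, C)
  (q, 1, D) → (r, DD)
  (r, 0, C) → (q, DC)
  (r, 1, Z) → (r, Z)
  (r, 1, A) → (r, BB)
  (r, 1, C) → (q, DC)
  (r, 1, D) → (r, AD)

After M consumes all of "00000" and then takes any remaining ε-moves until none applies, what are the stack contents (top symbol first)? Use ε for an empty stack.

BDZ

(p, 00000, Z) ⊢ (q, 0000, BDZ) ⊢ (q, 000, CBDZ) ⊢ (q, 00, BDZ) ⊢ (q, 0, CBDZ) ⊢ (q, ε, BDZ)
All input consumed in state q with stack BDZ.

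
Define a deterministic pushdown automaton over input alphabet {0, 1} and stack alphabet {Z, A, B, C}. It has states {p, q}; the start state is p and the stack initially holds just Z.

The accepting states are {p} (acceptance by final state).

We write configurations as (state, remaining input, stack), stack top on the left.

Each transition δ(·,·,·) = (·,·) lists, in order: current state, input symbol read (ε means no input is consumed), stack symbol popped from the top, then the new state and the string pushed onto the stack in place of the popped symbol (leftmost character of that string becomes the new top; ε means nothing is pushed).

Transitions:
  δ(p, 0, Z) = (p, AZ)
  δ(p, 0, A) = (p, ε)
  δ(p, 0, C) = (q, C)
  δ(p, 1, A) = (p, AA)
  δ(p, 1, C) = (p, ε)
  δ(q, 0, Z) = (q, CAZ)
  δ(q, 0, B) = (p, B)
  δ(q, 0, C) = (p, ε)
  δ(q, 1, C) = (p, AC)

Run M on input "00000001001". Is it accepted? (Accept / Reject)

Reject

(p, 00000001001, Z)
  read 0, top Z: go to p, push AZ → (p, 0000001001, AZ)
  read 0, top A: go to p, push ε → (p, 000001001, Z)
  read 0, top Z: go to p, push AZ → (p, 00001001, AZ)
  read 0, top A: go to p, push ε → (p, 0001001, Z)
  read 0, top Z: go to p, push AZ → (p, 001001, AZ)
  read 0, top A: go to p, push ε → (p, 01001, Z)
  read 0, top Z: go to p, push AZ → (p, 1001, AZ)
  read 1, top A: go to p, push AA → (p, 001, AAZ)
  read 0, top A: go to p, push ε → (p, 01, AZ)
  read 0, top A: go to p, push ε → (p, 1, Z)
No transition applies at (p, 1, Z); input not fully consumed.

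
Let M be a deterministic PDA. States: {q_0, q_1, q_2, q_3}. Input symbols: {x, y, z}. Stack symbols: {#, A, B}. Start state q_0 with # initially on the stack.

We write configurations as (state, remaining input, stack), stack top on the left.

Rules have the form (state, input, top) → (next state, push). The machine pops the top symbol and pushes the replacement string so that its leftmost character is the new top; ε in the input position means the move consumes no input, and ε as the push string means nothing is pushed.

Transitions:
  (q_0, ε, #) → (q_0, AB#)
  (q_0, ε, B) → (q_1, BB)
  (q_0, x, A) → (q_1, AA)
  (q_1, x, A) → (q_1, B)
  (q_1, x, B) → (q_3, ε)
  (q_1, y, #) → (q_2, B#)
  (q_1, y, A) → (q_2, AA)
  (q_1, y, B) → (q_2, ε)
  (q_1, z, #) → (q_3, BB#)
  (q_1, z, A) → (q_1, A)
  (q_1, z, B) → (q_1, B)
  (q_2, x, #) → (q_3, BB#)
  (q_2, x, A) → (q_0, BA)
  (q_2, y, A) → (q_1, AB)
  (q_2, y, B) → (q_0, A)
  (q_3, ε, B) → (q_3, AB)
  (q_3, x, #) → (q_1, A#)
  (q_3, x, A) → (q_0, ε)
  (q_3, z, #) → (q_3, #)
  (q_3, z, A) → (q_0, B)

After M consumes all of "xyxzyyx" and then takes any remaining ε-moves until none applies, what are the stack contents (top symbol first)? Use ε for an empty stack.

AAAAAB#

(q_0, xyxzyyx, #) ⊢ (q_0, xyxzyyx, AB#) ⊢ (q_1, yxzyyx, AAB#) ⊢ (q_2, xzyyx, AAAB#) ⊢ (q_0, zyyx, BAAAB#) ⊢ (q_1, zyyx, BBAAAB#) ⊢ (q_1, yyx, BBAAAB#) ⊢ (q_2, yx, BAAAB#) ⊢ (q_0, x, AAAAB#) ⊢ (q_1, ε, AAAAAB#)
All input consumed in state q_1 with stack AAAAAB#.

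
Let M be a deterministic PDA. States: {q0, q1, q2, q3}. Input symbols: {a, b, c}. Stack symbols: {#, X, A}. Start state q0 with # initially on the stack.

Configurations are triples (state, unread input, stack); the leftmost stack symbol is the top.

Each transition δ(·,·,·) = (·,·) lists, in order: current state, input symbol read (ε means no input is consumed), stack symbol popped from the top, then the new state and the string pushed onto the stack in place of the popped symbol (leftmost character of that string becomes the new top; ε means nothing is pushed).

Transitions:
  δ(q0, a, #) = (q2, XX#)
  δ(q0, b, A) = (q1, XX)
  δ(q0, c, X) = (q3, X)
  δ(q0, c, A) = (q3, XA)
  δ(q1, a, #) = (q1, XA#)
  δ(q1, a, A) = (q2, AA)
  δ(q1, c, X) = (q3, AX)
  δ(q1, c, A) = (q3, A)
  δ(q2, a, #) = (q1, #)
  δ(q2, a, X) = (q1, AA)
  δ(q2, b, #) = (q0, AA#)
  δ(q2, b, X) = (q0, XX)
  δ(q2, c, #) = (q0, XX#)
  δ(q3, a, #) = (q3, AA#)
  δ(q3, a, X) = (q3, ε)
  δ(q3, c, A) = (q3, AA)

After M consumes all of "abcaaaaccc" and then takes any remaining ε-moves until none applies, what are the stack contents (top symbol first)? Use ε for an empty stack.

(q0, abcaaaaccc, #) ⊢ (q2, bcaaaaccc, XX#) ⊢ (q0, caaaaccc, XXX#) ⊢ (q3, aaaaccc, XXX#) ⊢ (q3, aaaccc, XX#) ⊢ (q3, aaccc, X#) ⊢ (q3, accc, #) ⊢ (q3, ccc, AA#) ⊢ (q3, cc, AAA#) ⊢ (q3, c, AAAA#) ⊢ (q3, ε, AAAAA#)
All input consumed in state q3 with stack AAAAA#.

AAAAA#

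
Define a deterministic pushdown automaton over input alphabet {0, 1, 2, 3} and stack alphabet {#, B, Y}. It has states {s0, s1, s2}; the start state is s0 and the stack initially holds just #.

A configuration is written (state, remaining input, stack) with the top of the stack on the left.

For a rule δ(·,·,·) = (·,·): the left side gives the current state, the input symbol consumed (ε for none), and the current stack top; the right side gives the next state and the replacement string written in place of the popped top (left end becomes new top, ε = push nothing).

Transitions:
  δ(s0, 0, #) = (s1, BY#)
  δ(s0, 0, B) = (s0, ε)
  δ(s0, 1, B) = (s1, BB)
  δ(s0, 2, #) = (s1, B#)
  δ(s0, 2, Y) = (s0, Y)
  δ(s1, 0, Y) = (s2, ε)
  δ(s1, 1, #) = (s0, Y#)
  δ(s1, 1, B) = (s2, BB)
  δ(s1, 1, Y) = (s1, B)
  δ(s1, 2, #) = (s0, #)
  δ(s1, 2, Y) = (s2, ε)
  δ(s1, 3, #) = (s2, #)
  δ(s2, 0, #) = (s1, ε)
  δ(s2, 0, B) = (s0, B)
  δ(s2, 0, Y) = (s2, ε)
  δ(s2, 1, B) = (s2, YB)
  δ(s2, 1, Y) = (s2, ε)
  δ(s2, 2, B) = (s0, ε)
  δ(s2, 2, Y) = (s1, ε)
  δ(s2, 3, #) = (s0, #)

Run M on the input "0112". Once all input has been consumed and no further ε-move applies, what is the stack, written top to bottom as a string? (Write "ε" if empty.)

(s0, 0112, #)
  read 0, top #: go to s1, push BY# → (s1, 112, BY#)
  read 1, top B: go to s2, push BB → (s2, 12, BBY#)
  read 1, top B: go to s2, push YB → (s2, 2, YBBY#)
  read 2, top Y: go to s1, push ε → (s1, ε, BBY#)
All input consumed in state s1 with stack BBY#.

BBY#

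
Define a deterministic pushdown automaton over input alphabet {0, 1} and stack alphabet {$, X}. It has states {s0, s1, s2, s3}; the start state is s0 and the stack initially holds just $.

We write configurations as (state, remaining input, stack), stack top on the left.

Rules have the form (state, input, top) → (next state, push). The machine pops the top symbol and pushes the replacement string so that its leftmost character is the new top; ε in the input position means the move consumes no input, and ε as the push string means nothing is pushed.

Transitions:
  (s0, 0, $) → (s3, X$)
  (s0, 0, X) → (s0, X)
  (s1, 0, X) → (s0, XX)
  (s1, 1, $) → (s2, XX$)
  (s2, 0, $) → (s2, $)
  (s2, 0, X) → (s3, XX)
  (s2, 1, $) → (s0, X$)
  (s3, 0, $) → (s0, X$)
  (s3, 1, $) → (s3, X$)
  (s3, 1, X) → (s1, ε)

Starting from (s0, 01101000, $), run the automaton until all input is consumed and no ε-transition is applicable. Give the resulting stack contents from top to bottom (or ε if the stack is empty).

XXX$

(s0, 01101000, $) ⊢ (s3, 1101000, X$) ⊢ (s1, 101000, $) ⊢ (s2, 01000, XX$) ⊢ (s3, 1000, XXX$) ⊢ (s1, 000, XX$) ⊢ (s0, 00, XXX$) ⊢ (s0, 0, XXX$) ⊢ (s0, ε, XXX$)
All input consumed in state s0 with stack XXX$.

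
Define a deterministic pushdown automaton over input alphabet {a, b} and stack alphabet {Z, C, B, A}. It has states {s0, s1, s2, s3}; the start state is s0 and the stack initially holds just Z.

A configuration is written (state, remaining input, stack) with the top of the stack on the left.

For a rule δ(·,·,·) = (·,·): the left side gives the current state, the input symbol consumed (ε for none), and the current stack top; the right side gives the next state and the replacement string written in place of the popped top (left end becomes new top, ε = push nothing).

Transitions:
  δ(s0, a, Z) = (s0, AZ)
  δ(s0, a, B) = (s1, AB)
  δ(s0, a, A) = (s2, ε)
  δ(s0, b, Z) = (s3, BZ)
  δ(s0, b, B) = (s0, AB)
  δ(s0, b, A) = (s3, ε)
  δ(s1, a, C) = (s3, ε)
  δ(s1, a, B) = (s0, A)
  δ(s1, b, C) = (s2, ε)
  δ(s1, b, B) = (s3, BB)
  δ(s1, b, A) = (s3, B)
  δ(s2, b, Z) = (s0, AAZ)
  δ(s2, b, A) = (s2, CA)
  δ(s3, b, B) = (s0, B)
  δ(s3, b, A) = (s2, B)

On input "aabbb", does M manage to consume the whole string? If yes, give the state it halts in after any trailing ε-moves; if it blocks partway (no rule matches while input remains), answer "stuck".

s2

(s0, aabbb, Z)
  read a, top Z: go to s0, push AZ → (s0, abbb, AZ)
  read a, top A: go to s2, push ε → (s2, bbb, Z)
  read b, top Z: go to s0, push AAZ → (s0, bb, AAZ)
  read b, top A: go to s3, push ε → (s3, b, AZ)
  read b, top A: go to s2, push B → (s2, ε, BZ)
All input consumed; M is in state s2.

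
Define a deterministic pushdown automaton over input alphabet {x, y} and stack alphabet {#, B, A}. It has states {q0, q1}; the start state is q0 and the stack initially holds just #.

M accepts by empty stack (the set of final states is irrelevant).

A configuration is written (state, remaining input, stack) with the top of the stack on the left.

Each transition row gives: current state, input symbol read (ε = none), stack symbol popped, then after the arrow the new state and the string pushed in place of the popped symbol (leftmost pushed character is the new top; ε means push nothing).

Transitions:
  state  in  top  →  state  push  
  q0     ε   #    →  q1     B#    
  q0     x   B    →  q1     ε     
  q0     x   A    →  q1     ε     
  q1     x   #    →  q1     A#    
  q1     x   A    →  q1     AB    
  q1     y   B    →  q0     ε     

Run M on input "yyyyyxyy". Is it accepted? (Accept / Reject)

(q0, yyyyyxyy, #) ⊢ (q1, yyyyyxyy, B#) ⊢ (q0, yyyyxyy, #) ⊢ (q1, yyyyxyy, B#) ⊢ (q0, yyyxyy, #) ⊢ (q1, yyyxyy, B#) ⊢ (q0, yyxyy, #) ⊢ (q1, yyxyy, B#) ⊢ (q0, yxyy, #) ⊢ (q1, yxyy, B#) ⊢ (q0, xyy, #) ⊢ (q1, xyy, B#)
No transition applies at (q1, xyy, B#); input not fully consumed.

Reject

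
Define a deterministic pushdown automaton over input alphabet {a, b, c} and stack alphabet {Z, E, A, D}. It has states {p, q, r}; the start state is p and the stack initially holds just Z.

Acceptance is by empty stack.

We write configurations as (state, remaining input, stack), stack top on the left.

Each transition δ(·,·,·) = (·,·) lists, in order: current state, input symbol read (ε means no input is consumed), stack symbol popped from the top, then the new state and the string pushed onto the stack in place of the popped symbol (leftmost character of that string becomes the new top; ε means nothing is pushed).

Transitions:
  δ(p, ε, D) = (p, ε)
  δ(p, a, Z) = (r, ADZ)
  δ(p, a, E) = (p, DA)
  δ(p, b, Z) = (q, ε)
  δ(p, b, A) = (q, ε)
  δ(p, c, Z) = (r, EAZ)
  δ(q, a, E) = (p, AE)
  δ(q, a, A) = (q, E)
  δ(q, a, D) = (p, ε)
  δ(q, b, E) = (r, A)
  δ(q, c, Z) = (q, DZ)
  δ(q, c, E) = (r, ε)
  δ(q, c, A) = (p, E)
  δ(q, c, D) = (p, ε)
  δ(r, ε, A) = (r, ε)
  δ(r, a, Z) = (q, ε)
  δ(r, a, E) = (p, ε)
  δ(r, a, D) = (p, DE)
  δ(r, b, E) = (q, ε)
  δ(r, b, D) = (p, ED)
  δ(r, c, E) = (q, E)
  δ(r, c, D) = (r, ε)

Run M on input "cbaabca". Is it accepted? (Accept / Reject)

(p, cbaabca, Z)
  read c, top Z: go to r, push EAZ → (r, baabca, EAZ)
  read b, top E: go to q, push ε → (q, aabca, AZ)
  read a, top A: go to q, push E → (q, abca, EZ)
  read a, top E: go to p, push AE → (p, bca, AEZ)
  read b, top A: go to q, push ε → (q, ca, EZ)
  read c, top E: go to r, push ε → (r, a, Z)
  read a, top Z: go to q, push ε → (q, ε, ε)
All input consumed and the stack is empty.

Accept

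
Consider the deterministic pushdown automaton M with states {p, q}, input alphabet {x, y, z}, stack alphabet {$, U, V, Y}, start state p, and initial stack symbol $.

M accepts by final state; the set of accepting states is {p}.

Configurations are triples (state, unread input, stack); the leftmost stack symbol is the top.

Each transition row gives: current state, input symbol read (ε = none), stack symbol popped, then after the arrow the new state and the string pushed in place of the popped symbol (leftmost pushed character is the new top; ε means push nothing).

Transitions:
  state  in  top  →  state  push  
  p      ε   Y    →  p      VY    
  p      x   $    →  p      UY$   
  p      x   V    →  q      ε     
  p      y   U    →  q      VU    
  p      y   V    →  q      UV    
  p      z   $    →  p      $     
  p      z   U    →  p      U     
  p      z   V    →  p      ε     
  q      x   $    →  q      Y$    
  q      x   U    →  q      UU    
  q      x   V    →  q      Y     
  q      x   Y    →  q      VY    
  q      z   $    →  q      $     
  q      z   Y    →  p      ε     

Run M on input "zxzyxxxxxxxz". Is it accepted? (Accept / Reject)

Accept

(p, zxzyxxxxxxxz, $)
  read z, top $: go to p, push $ → (p, xzyxxxxxxxz, $)
  read x, top $: go to p, push UY$ → (p, zyxxxxxxxz, UY$)
  read z, top U: go to p, push U → (p, yxxxxxxxz, UY$)
  read y, top U: go to q, push VU → (q, xxxxxxxz, VUY$)
  read x, top V: go to q, push Y → (q, xxxxxxz, YUY$)
  read x, top Y: go to q, push VY → (q, xxxxxz, VYUY$)
  read x, top V: go to q, push Y → (q, xxxxz, YYUY$)
  read x, top Y: go to q, push VY → (q, xxxz, VYYUY$)
  read x, top V: go to q, push Y → (q, xxz, YYYUY$)
  read x, top Y: go to q, push VY → (q, xz, VYYYUY$)
  read x, top V: go to q, push Y → (q, z, YYYYUY$)
  read z, top Y: go to p, push ε → (p, ε, YYYUY$)
All input consumed; state p ∈ F.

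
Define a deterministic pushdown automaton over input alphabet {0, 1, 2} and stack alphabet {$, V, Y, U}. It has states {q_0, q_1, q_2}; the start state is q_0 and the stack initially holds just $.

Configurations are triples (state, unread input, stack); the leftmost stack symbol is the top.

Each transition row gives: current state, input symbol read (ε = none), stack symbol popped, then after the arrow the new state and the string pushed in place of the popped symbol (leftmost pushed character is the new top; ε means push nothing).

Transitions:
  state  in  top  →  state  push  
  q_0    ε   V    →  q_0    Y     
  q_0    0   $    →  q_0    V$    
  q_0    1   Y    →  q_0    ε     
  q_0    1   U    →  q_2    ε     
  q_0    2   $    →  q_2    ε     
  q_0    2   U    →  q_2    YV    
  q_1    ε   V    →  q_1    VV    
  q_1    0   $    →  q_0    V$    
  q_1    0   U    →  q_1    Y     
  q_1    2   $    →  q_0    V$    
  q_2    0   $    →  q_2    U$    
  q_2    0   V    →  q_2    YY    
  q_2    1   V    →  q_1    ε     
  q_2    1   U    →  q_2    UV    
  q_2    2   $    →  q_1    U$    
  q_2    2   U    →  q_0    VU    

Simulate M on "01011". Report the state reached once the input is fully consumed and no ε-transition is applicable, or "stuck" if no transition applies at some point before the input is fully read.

(q_0, 01011, $) ⊢ (q_0, 1011, V$) ⊢ (q_0, 1011, Y$) ⊢ (q_0, 011, $) ⊢ (q_0, 11, V$) ⊢ (q_0, 11, Y$) ⊢ (q_0, 1, $)
No transition for (q_0, 1, top $); M blocks with input 1 remaining.

stuck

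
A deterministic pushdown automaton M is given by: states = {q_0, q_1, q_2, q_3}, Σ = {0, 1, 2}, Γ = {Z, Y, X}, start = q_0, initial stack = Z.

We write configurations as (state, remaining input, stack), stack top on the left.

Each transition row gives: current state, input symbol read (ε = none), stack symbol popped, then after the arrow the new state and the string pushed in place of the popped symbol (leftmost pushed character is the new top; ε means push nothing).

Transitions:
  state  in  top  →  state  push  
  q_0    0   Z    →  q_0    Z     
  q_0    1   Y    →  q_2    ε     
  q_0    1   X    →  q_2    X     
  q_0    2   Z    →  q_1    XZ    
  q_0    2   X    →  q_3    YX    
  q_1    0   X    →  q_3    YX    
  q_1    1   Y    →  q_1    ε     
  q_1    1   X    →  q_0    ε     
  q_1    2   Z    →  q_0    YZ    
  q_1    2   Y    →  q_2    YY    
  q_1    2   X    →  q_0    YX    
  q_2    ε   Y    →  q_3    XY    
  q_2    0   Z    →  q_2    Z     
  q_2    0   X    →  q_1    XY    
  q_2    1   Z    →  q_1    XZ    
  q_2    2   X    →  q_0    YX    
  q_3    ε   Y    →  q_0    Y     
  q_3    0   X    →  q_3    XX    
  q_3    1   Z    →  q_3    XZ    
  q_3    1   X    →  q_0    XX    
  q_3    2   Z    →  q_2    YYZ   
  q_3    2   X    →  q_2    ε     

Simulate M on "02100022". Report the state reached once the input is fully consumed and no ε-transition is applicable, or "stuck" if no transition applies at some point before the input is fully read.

q_0

(q_0, 02100022, Z)
  read 0, top Z: go to q_0, push Z → (q_0, 2100022, Z)
  read 2, top Z: go to q_1, push XZ → (q_1, 100022, XZ)
  read 1, top X: go to q_0, push ε → (q_0, 00022, Z)
  read 0, top Z: go to q_0, push Z → (q_0, 0022, Z)
  read 0, top Z: go to q_0, push Z → (q_0, 022, Z)
  read 0, top Z: go to q_0, push Z → (q_0, 22, Z)
  read 2, top Z: go to q_1, push XZ → (q_1, 2, XZ)
  read 2, top X: go to q_0, push YX → (q_0, ε, YXZ)
All input consumed; M is in state q_0.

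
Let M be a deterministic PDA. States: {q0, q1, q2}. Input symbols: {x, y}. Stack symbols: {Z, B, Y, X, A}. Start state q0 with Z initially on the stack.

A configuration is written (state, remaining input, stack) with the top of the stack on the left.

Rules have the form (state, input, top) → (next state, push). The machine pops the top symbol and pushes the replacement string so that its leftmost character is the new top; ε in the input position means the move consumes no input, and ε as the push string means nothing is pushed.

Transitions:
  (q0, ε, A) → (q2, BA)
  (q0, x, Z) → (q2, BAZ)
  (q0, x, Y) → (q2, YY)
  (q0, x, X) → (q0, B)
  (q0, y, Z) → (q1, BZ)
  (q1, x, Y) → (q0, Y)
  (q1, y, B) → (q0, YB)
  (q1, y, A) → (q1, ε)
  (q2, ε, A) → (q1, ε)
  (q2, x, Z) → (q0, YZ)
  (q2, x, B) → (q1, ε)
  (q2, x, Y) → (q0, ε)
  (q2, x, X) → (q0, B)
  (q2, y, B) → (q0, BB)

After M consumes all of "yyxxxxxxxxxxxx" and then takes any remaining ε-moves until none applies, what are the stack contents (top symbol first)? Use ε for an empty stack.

(q0, yyxxxxxxxxxxxx, Z)
  read y, top Z: go to q1, push BZ → (q1, yxxxxxxxxxxxx, BZ)
  read y, top B: go to q0, push YB → (q0, xxxxxxxxxxxx, YBZ)
  read x, top Y: go to q2, push YY → (q2, xxxxxxxxxxx, YYBZ)
  read x, top Y: go to q0, push ε → (q0, xxxxxxxxxx, YBZ)
  read x, top Y: go to q2, push YY → (q2, xxxxxxxxx, YYBZ)
  read x, top Y: go to q0, push ε → (q0, xxxxxxxx, YBZ)
  read x, top Y: go to q2, push YY → (q2, xxxxxxx, YYBZ)
  read x, top Y: go to q0, push ε → (q0, xxxxxx, YBZ)
  read x, top Y: go to q2, push YY → (q2, xxxxx, YYBZ)
  read x, top Y: go to q0, push ε → (q0, xxxx, YBZ)
  read x, top Y: go to q2, push YY → (q2, xxx, YYBZ)
  read x, top Y: go to q0, push ε → (q0, xx, YBZ)
  read x, top Y: go to q2, push YY → (q2, x, YYBZ)
  read x, top Y: go to q0, push ε → (q0, ε, YBZ)
All input consumed in state q0 with stack YBZ.

YBZ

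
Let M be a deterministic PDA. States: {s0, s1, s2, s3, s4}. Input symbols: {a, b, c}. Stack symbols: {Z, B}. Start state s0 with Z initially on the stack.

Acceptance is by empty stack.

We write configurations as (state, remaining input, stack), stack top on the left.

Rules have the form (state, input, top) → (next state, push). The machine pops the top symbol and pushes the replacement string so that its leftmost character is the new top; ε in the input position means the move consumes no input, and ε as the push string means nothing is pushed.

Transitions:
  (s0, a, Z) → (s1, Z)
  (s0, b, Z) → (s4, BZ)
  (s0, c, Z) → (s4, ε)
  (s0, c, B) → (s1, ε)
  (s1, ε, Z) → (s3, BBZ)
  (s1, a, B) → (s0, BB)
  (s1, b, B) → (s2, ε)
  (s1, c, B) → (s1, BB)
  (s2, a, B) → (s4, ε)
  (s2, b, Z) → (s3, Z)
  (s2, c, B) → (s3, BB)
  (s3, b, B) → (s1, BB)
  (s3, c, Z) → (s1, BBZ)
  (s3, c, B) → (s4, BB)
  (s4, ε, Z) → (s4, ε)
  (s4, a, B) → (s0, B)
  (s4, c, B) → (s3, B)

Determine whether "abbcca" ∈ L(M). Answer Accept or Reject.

Reject

(s0, abbcca, Z)
  read a, top Z: go to s1, push Z → (s1, bbcca, Z)
  ε-move, top Z: go to s3, push BBZ → (s3, bbcca, BBZ)
  read b, top B: go to s1, push BB → (s1, bcca, BBBZ)
  read b, top B: go to s2, push ε → (s2, cca, BBZ)
  read c, top B: go to s3, push BB → (s3, ca, BBBZ)
  read c, top B: go to s4, push BB → (s4, a, BBBBZ)
  read a, top B: go to s0, push B → (s0, ε, BBBBZ)
All input consumed; stack is BBBBZ, not empty, and no further ε-move applies.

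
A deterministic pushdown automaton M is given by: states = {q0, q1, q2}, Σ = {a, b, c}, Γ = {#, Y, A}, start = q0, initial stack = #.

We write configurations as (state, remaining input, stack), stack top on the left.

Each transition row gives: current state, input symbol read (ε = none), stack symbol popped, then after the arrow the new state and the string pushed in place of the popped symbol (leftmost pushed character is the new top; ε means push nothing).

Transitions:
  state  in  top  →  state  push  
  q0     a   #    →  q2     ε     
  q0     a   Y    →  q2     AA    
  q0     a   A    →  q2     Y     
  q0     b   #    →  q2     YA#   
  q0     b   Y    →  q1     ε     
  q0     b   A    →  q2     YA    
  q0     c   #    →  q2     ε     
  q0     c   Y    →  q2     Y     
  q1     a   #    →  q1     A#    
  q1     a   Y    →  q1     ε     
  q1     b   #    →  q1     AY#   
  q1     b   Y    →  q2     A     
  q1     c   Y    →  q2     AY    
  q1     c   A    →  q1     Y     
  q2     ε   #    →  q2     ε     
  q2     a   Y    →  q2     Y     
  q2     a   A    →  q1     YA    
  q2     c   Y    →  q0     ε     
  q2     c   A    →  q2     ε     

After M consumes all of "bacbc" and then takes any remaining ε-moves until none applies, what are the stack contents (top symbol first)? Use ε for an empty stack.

A#

(q0, bacbc, #)
  read b, top #: go to q2, push YA# → (q2, acbc, YA#)
  read a, top Y: go to q2, push Y → (q2, cbc, YA#)
  read c, top Y: go to q0, push ε → (q0, bc, A#)
  read b, top A: go to q2, push YA → (q2, c, YA#)
  read c, top Y: go to q0, push ε → (q0, ε, A#)
All input consumed in state q0 with stack A#.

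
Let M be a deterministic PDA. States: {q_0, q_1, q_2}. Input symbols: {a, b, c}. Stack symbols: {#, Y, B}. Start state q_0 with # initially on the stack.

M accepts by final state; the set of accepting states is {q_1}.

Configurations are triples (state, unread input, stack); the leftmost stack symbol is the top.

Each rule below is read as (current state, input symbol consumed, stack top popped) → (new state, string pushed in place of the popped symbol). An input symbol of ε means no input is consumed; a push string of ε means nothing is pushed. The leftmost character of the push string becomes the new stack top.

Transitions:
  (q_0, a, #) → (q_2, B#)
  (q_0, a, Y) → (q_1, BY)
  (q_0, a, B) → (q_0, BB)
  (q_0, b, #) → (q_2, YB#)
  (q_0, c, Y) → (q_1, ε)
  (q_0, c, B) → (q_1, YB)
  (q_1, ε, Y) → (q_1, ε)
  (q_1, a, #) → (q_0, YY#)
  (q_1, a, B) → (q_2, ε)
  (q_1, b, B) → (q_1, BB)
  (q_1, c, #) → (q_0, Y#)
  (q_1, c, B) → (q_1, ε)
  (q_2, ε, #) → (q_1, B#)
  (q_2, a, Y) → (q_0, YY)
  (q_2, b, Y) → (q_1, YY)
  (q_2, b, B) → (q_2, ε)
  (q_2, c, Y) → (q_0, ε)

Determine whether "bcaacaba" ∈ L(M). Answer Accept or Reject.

(q_0, bcaacaba, #) ⊢ (q_2, caacaba, YB#) ⊢ (q_0, aacaba, B#) ⊢ (q_0, acaba, BB#) ⊢ (q_0, caba, BBB#) ⊢ (q_1, aba, YBBB#) ⊢ (q_1, aba, BBB#) ⊢ (q_2, ba, BB#) ⊢ (q_2, a, B#)
No transition applies at (q_2, a, B#); input not fully consumed.

Reject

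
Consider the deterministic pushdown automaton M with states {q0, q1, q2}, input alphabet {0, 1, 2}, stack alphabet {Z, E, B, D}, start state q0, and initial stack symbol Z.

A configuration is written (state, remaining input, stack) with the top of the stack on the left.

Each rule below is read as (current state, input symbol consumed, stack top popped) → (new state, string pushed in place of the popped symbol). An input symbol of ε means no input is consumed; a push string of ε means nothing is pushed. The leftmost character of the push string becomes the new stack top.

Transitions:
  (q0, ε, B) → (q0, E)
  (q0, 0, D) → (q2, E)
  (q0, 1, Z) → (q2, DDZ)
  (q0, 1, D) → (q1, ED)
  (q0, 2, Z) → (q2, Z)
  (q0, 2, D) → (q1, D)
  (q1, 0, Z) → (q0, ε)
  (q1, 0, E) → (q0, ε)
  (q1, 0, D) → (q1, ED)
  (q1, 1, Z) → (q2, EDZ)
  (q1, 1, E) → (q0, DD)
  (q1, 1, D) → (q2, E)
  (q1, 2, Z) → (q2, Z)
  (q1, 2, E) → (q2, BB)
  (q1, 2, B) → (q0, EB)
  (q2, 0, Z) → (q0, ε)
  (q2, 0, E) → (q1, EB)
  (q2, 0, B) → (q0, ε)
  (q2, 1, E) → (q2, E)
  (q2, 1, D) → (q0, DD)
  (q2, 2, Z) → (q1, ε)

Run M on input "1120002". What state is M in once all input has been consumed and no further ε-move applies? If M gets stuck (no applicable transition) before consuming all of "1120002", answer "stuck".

stuck

(q0, 1120002, Z) ⊢ (q2, 120002, DDZ) ⊢ (q0, 20002, DDDZ) ⊢ (q1, 0002, DDDZ) ⊢ (q1, 002, EDDDZ) ⊢ (q0, 02, DDDZ) ⊢ (q2, 2, EDDZ)
No transition for (q2, 2, top E); M blocks with input 2 remaining.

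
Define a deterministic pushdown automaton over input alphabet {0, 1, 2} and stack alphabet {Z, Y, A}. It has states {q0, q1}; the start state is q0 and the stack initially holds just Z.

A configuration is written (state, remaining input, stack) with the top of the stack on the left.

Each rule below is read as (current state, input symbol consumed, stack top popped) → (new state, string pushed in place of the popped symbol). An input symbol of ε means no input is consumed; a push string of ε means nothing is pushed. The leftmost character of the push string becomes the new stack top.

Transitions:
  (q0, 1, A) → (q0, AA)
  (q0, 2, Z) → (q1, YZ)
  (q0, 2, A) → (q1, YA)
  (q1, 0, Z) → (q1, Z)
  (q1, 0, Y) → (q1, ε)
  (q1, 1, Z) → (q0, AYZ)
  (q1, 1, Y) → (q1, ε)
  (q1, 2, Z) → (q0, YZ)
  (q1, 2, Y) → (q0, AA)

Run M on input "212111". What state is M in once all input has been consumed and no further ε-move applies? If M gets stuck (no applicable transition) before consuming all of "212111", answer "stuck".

stuck

(q0, 212111, Z)
  read 2, top Z: go to q1, push YZ → (q1, 12111, YZ)
  read 1, top Y: go to q1, push ε → (q1, 2111, Z)
  read 2, top Z: go to q0, push YZ → (q0, 111, YZ)
No transition for (q0, 1, top Y); M blocks with input 111 remaining.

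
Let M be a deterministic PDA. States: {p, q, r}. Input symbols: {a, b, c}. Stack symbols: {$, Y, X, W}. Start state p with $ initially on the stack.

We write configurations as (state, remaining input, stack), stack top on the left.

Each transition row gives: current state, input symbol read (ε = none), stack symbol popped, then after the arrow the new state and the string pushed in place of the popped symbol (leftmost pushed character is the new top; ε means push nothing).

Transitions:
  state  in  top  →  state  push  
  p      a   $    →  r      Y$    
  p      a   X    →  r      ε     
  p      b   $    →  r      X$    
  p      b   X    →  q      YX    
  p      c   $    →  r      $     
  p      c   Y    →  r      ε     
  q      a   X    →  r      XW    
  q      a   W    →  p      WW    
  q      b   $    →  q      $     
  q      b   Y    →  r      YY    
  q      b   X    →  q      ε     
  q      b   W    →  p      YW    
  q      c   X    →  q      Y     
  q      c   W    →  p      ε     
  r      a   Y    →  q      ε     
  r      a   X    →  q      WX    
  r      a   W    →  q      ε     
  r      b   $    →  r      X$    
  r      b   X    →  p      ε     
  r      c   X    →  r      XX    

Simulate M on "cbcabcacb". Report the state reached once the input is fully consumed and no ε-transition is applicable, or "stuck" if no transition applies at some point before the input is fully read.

r

(p, cbcabcacb, $) ⊢ (r, bcabcacb, $) ⊢ (r, cabcacb, X$) ⊢ (r, abcacb, XX$) ⊢ (q, bcacb, WXX$) ⊢ (p, cacb, YWXX$) ⊢ (r, acb, WXX$) ⊢ (q, cb, XX$) ⊢ (q, b, YX$) ⊢ (r, ε, YYX$)
All input consumed; M is in state r.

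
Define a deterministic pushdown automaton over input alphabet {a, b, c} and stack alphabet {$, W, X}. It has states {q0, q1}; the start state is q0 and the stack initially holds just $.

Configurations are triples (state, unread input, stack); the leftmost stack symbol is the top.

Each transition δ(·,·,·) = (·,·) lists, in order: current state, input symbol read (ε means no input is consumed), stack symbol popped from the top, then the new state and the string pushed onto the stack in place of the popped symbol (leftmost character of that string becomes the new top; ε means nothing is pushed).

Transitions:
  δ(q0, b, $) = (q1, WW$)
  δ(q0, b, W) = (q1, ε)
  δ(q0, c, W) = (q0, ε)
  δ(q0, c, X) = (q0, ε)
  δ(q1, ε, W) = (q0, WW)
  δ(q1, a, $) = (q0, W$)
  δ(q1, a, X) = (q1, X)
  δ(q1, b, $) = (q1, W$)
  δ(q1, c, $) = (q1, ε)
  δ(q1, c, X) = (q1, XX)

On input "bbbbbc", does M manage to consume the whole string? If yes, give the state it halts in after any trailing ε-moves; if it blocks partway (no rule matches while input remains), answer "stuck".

q0

(q0, bbbbbc, $) ⊢ (q1, bbbbc, WW$) ⊢ (q0, bbbbc, WWW$) ⊢ (q1, bbbc, WW$) ⊢ (q0, bbbc, WWW$) ⊢ (q1, bbc, WW$) ⊢ (q0, bbc, WWW$) ⊢ (q1, bc, WW$) ⊢ (q0, bc, WWW$) ⊢ (q1, c, WW$) ⊢ (q0, c, WWW$) ⊢ (q0, ε, WW$)
All input consumed; M is in state q0.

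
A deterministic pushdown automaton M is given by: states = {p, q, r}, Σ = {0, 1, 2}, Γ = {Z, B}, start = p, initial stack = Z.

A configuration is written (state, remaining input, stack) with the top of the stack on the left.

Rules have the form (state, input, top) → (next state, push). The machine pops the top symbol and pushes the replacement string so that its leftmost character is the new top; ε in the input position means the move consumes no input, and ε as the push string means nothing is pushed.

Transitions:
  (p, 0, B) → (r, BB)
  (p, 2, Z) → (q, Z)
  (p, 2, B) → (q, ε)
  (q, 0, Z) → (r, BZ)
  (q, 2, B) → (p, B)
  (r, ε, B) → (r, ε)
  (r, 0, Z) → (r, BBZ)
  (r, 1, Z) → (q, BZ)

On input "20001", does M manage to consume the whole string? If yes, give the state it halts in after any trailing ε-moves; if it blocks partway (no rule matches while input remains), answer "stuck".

q

(p, 20001, Z)
  read 2, top Z: go to q, push Z → (q, 0001, Z)
  read 0, top Z: go to r, push BZ → (r, 001, BZ)
  ε-move, top B: go to r, push ε → (r, 001, Z)
  read 0, top Z: go to r, push BBZ → (r, 01, BBZ)
  ε-move, top B: go to r, push ε → (r, 01, BZ)
  ε-move, top B: go to r, push ε → (r, 01, Z)
  read 0, top Z: go to r, push BBZ → (r, 1, BBZ)
  ε-move, top B: go to r, push ε → (r, 1, BZ)
  ε-move, top B: go to r, push ε → (r, 1, Z)
  read 1, top Z: go to q, push BZ → (q, ε, BZ)
All input consumed; M is in state q.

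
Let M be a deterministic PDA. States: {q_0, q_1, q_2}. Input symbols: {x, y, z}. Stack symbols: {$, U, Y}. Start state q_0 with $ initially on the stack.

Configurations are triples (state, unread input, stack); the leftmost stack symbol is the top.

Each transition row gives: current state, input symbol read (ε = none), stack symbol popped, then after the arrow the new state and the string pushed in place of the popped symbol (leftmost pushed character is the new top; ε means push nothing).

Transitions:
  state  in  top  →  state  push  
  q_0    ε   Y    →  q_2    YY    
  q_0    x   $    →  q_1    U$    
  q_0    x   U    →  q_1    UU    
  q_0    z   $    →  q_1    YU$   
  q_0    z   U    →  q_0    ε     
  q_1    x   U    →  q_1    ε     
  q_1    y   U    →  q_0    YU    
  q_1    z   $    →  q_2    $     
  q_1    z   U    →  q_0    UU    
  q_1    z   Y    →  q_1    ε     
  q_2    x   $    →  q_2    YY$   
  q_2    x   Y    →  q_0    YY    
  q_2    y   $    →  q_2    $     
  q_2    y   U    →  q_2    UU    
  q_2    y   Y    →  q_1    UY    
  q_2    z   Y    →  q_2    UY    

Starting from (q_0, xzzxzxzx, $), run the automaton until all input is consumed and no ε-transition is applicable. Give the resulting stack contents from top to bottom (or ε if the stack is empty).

(q_0, xzzxzxzx, $)
  read x, top $: go to q_1, push U$ → (q_1, zzxzxzx, U$)
  read z, top U: go to q_0, push UU → (q_0, zxzxzx, UU$)
  read z, top U: go to q_0, push ε → (q_0, xzxzx, U$)
  read x, top U: go to q_1, push UU → (q_1, zxzx, UU$)
  read z, top U: go to q_0, push UU → (q_0, xzx, UUU$)
  read x, top U: go to q_1, push UU → (q_1, zx, UUUU$)
  read z, top U: go to q_0, push UU → (q_0, x, UUUUU$)
  read x, top U: go to q_1, push UU → (q_1, ε, UUUUUU$)
All input consumed in state q_1 with stack UUUUUU$.

UUUUUU$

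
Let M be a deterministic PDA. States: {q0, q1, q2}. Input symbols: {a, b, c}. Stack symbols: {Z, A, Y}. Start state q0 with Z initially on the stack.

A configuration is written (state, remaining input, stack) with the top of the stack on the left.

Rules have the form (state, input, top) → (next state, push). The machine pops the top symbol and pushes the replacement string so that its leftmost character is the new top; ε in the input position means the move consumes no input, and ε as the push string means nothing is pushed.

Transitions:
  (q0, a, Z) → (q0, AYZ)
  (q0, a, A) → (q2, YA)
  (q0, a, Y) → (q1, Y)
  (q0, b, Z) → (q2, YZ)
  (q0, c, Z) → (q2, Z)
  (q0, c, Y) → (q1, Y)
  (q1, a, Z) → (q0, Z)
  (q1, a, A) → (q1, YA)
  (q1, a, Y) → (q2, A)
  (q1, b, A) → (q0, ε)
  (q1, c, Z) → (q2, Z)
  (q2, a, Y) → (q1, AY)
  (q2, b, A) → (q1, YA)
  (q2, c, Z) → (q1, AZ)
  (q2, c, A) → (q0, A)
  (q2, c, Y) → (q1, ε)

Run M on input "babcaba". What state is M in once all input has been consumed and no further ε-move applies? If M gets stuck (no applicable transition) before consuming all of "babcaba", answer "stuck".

(q0, babcaba, Z) ⊢ (q2, abcaba, YZ) ⊢ (q1, bcaba, AYZ) ⊢ (q0, caba, YZ) ⊢ (q1, aba, YZ) ⊢ (q2, ba, AZ) ⊢ (q1, a, YAZ) ⊢ (q2, ε, AAZ)
All input consumed; M is in state q2.

q2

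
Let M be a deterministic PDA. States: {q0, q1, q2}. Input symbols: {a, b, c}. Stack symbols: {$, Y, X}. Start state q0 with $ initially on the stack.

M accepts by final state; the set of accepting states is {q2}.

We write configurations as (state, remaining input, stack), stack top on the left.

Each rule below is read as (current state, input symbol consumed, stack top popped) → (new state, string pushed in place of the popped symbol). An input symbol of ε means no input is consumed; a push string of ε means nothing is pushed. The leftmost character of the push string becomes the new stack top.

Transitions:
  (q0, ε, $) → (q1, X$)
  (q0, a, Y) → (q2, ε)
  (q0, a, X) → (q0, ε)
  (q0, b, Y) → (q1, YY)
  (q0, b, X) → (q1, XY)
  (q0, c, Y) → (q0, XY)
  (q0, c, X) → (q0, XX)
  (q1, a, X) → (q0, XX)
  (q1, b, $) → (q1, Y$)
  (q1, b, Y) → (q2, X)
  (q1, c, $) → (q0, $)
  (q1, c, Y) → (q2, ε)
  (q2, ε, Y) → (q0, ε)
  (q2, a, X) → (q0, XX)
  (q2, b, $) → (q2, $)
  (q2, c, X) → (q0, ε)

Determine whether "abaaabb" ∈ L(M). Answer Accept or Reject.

Accept

(q0, abaaabb, $) ⊢ (q1, abaaabb, X$) ⊢ (q0, baaabb, XX$) ⊢ (q1, aaabb, XYX$) ⊢ (q0, aabb, XXYX$) ⊢ (q0, abb, XYX$) ⊢ (q0, bb, YX$) ⊢ (q1, b, YYX$) ⊢ (q2, ε, XYX$)
All input consumed; state q2 ∈ F.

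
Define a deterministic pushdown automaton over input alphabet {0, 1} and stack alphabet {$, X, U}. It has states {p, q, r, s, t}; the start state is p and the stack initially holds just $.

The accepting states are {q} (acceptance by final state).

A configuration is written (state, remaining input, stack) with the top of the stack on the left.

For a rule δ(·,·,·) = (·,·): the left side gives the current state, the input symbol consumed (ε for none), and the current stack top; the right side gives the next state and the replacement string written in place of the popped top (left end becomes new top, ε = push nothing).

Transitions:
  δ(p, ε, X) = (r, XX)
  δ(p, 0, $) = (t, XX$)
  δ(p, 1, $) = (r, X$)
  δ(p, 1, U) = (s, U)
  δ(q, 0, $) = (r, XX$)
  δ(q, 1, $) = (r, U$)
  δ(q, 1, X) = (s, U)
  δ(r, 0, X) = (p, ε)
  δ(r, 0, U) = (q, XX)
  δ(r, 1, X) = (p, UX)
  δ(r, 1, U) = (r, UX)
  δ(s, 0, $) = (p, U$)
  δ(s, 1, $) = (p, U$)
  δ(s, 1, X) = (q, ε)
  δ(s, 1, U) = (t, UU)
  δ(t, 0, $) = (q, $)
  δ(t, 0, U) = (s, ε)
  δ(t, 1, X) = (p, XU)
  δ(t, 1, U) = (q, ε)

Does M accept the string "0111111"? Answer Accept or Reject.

(p, 0111111, $) ⊢ (t, 111111, XX$) ⊢ (p, 11111, XUX$) ⊢ (r, 11111, XXUX$) ⊢ (p, 1111, UXXUX$) ⊢ (s, 111, UXXUX$) ⊢ (t, 11, UUXXUX$) ⊢ (q, 1, UXXUX$)
No transition applies at (q, 1, UXXUX$); input not fully consumed.

Reject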